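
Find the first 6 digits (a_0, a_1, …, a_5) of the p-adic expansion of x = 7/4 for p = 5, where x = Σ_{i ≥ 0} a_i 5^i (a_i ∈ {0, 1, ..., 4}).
(a_0, …, a_5) = (3, 1, 1, 1, 1, 1)

v_5(7/4) = 0 (numerator and denominator both coprime to 5), so x ∈ ℤ_5^×. Compute digits iteratively via a_i = x_i mod 5, x_{i+1} = (x_i − a_i)/5, with x_0 = x:
  x_0 = 7/4;  a_0 = 3;  x_1 = (x_0 − 3)/5 = -1/4
  x_1 = -1/4;  a_1 = 1;  x_2 = (x_1 − 1)/5 = -1/4
  x_2 = -1/4;  a_2 = 1;  x_3 = (x_2 − 1)/5 = -1/4
  x_3 = -1/4;  a_3 = 1;  x_4 = (x_3 − 1)/5 = -1/4
  x_4 = -1/4;  a_4 = 1;  x_5 = (x_4 − 1)/5 = -1/4
  x_5 = -1/4;  a_5 = 1;  x_6 = (x_5 − 1)/5 = -1/4
Digits: (3, 1, 1, 1, 1, 1).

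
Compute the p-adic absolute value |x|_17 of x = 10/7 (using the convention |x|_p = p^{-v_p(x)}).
|10/7|_17 = 1

Step 1 — compute v_17(x) by factoring powers of 17 out of the numerator and denominator: v_17(10/7) = 0. Step 2 — apply |x|_p = p^{-v_p(x)} = 17^{0} = 1.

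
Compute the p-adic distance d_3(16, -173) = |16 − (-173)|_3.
d_3(16, -173) = 1/27

Step 1 — x − y = 16 − (-173) = 189. Step 2 — v_3(189) = 3 (factor: 189 = (3^3 · 7); the sign does not affect v_p). Step 3 — |x − y|_3 = 3^{-3} = 1/27.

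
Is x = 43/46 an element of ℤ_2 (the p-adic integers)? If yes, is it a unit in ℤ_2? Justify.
x ∉ ℤ_2 (v_2(x) = -1 < 0)

ℤ_2 = {x ∈ ℚ_2 : v_2(x) ≥ 0} and ℤ_2^× = {x ∈ ℤ_2 : v_2(x) = 0}. Here v_2(43/46) = v_2(num) − v_2(den) = -1; compare against these criteria.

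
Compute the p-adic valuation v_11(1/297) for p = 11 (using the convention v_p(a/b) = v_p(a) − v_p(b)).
v_11(1/297) = -1

Factor powers of 11 from the numerator and denominator of the reduced fraction: 1 = 11^0 · 1 and 297 = 11^1 · 27. Apply v_p(a/b) = v_p(a) − v_p(b): v_11(1/297) = 0 − 1 = -1.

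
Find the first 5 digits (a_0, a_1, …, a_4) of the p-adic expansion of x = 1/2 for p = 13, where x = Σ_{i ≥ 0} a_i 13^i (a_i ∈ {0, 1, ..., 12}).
(a_0, …, a_4) = (7, 6, 6, 6, 6)

v_13(1/2) = 0 (numerator and denominator both coprime to 13), so x ∈ ℤ_13^×. Compute digits iteratively via a_i = x_i mod 13, x_{i+1} = (x_i − a_i)/13, with x_0 = x:
  x_0 = 1/2;  a_0 = 7;  x_1 = (x_0 − 7)/13 = -1/2
  x_1 = -1/2;  a_1 = 6;  x_2 = (x_1 − 6)/13 = -1/2
  x_2 = -1/2;  a_2 = 6;  x_3 = (x_2 − 6)/13 = -1/2
  x_3 = -1/2;  a_3 = 6;  x_4 = (x_3 − 6)/13 = -1/2
  x_4 = -1/2;  a_4 = 6;  x_5 = (x_4 − 6)/13 = -1/2
Digits: (7, 6, 6, 6, 6).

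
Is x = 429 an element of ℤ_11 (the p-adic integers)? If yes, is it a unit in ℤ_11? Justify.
x ∈ ℤ_11 but not a unit; v_11(x) = 1 > 0

ℤ_11 = {x ∈ ℚ_11 : v_11(x) ≥ 0} and ℤ_11^× = {x ∈ ℤ_11 : v_11(x) = 0}. Here v_11(429) = v_11(num) − v_11(den) = 1; compare against these criteria.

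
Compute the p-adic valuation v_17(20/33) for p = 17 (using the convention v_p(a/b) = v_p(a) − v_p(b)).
v_17(20/33) = 0

Factor powers of 17 from the numerator and denominator of the reduced fraction: 20 = 17^0 · 20 and 33 = 17^0 · 33. Apply v_p(a/b) = v_p(a) − v_p(b): v_17(20/33) = 0 − 0 = 0.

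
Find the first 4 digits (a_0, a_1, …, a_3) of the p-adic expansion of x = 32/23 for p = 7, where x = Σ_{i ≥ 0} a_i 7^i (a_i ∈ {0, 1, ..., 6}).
(a_0, …, a_3) = (2, 6, 4, 6)

v_7(32/23) = 0 (numerator and denominator both coprime to 7), so x ∈ ℤ_7^×. Compute digits iteratively via a_i = x_i mod 7, x_{i+1} = (x_i − a_i)/7, with x_0 = x:
  x_0 = 32/23;  a_0 = 2;  x_1 = (x_0 − 2)/7 = -2/23
  x_1 = -2/23;  a_1 = 6;  x_2 = (x_1 − 6)/7 = -20/23
  x_2 = -20/23;  a_2 = 4;  x_3 = (x_2 − 4)/7 = -16/23
  x_3 = -16/23;  a_3 = 6;  x_4 = (x_3 − 6)/7 = -22/23
Digits: (2, 6, 4, 6).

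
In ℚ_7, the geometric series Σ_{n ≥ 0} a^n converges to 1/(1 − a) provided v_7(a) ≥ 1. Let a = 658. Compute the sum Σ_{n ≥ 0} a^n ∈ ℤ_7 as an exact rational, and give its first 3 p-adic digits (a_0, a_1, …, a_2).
Σ a^n = 1/(1 − a) = -1/657;  first 3 digits = (1, 3, 1)

v_7(a) = 1 ≥ 1, so the series converges in ℤ_7 to 1/(1 − a) = 1/(1 − 658) = -1/657. Expand this rational in ℤ_7: compute digits iteratively via d_i = x_i mod 7, x_{i+1} = (x_i − d_i)/7. The first 3 digits are (1, 3, 1).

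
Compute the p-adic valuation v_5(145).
v_5(145) = 1

v_5(n) is the largest exponent k such that 5^k divides n. Factor out: 145 = 5^1 · 29. (Sign doesn't affect v_p.) So v_5(145) = 1.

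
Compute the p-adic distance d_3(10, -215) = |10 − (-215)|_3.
d_3(10, -215) = 1/9

Step 1 — x − y = 10 − (-215) = 225. Step 2 — v_3(225) = 2 (factor: 225 = (3^2 · 25); the sign does not affect v_p). Step 3 — |x − y|_3 = 3^{-2} = 1/9.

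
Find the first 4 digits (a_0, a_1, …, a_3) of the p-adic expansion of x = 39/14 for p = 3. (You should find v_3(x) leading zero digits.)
(a_0, …, a_3) = (0, 2, 2, 2)

v_3(39/14) = 1, so a_0 = ... = a_0 = 0. Factor out: x = 3^1 · u with u = 13/14 a unit in ℤ_3. Expand u iteratively via a_{v+i} = u_i mod 3, u_{i+1} = (u_i − a_{v+i})/3:
  u_0 = 13/14;  a_1 = 2;  u_1 = (u_0 − 2)/3 = -5/14
  u_1 = -5/14;  a_2 = 2;  u_2 = (u_1 − 2)/3 = -11/14
  u_2 = -11/14;  a_3 = 2;  u_3 = (u_2 − 2)/3 = -13/14
Digits: (0, 2, 2, 2).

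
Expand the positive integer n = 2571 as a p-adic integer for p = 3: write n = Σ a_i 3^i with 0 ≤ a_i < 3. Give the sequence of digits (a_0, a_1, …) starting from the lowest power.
(a_0, a_1, …) = (0, 2, 0, 2, 1, 1, 0, 1)

Repeated division by 3 gives the digits low-to-high: 2571 = 2·3^1 + 2·3^3 + 1·3^4 + 1·3^5 + 1·3^7. Digit sequence: (0, 2, 0, 2, 1, 1, 0, 1).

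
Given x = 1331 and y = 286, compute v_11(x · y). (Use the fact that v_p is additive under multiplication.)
v_11(380666) = 4

v_p(x) = 3 (factor: 1331 = 11^3 · 1); v_p(y) = 1 (factor: 286 = 11^1 · 26). Additivity: v_p(xy) = v_p(x) + v_p(y) = 3 + 1 = 4. (Direct check: xy = 380666 = 11^4 · (26).)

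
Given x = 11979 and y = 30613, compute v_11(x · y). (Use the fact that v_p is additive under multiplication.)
v_11(366713127) = 6

v_p(x) = 3 (factor: 11979 = 11^3 · 9); v_p(y) = 3 (factor: 30613 = 11^3 · 23). Additivity: v_p(xy) = v_p(x) + v_p(y) = 3 + 3 = 6. (Direct check: xy = 366713127 = 11^6 · (207).)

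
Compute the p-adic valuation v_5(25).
v_5(25) = 2

v_5(n) is the largest exponent k such that 5^k divides n. Factor out: 25 = 5^2 · 1. (Sign doesn't affect v_p.) So v_5(25) = 2.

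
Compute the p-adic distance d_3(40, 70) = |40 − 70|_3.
d_3(40, 70) = 1/3

Step 1 — x − y = 40 − 70 = -30. Step 2 — v_3(-30) = 1 (factor: -30 = −(3^1 · 10); the sign does not affect v_p). Step 3 — |x − y|_3 = 3^{-1} = 1/3.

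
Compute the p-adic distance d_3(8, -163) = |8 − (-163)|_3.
d_3(8, -163) = 1/9

Step 1 — x − y = 8 − (-163) = 171. Step 2 — v_3(171) = 2 (factor: 171 = (3^2 · 19); the sign does not affect v_p). Step 3 — |x − y|_3 = 3^{-2} = 1/9.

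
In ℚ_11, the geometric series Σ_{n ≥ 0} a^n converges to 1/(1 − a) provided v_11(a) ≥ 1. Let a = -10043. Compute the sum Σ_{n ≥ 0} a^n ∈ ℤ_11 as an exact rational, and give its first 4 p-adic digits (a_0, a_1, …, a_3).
Σ a^n = 1/(1 − a) = 1/10044;  first 4 digits = (1, 0, 5, 3)

v_11(a) = 2 ≥ 1, so the series converges in ℤ_11 to 1/(1 − a) = 1/(1 − (-10043)) = 1/10044. Expand this rational in ℤ_11: compute digits iteratively via d_i = x_i mod 11, x_{i+1} = (x_i − d_i)/11. The first 4 digits are (1, 0, 5, 3).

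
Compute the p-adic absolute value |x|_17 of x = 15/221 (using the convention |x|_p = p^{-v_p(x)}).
|15/221|_17 = 17

Step 1 — compute v_17(x) by factoring powers of 17 out of the numerator and denominator: v_17(15/221) = -1. Step 2 — apply |x|_p = p^{-v_p(x)} = 17^{1} = 17.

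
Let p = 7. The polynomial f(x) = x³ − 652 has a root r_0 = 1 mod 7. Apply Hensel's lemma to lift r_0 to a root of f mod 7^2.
r_1 = 22 (mod 49)

Hensel: r_{i+1} = r_i − f(r_i)/f′(r_i) mod 7^{i+2}, where f′(x) = 3x². Iterate:
  r_0 = 1 (mod 7)
  r_1 = 22 (mod 49)
Final: r = 22 with f(r) ≡ 0 mod 7^2.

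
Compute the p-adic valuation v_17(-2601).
v_17(-2601) = 2

v_17(n) is the largest exponent k such that 17^k divides n. Factor out: -2601 = -17^2 · 9. (Sign doesn't affect v_p.) So v_17(-2601) = 2.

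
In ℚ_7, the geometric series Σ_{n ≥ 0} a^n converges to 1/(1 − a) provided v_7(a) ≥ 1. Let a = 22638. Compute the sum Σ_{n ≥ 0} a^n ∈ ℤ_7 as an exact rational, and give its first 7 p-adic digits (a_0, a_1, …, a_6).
Σ a^n = 1/(1 − a) = -1/22637;  first 7 digits = (1, 0, 0, 3, 2, 1, 2)

v_7(a) = 3 ≥ 1, so the series converges in ℤ_7 to 1/(1 − a) = 1/(1 − 22638) = -1/22637. Expand this rational in ℤ_7: compute digits iteratively via d_i = x_i mod 7, x_{i+1} = (x_i − d_i)/7. The first 7 digits are (1, 0, 0, 3, 2, 1, 2).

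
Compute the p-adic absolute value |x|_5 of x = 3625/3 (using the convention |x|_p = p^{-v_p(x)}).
|3625/3|_5 = 1/125

Step 1 — compute v_5(x) by factoring powers of 5 out of the numerator and denominator: v_5(3625/3) = 3. Step 2 — apply |x|_p = p^{-v_p(x)} = 5^{-3} = 1/125.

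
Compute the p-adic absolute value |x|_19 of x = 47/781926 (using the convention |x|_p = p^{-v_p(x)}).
|47/781926|_19 = 130321

Step 1 — compute v_19(x) by factoring powers of 19 out of the numerator and denominator: v_19(47/781926) = -4. Step 2 — apply |x|_p = p^{-v_p(x)} = 19^{4} = 130321.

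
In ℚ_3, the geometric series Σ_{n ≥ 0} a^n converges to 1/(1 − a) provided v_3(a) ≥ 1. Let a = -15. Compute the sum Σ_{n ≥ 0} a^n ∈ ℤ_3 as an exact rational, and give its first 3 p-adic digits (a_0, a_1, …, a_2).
Σ a^n = 1/(1 − a) = 1/16;  first 3 digits = (1, 1, 2)

v_3(a) = 1 ≥ 1, so the series converges in ℤ_3 to 1/(1 − a) = 1/(1 − (-15)) = 1/16. Expand this rational in ℤ_3: compute digits iteratively via d_i = x_i mod 3, x_{i+1} = (x_i − d_i)/3. The first 3 digits are (1, 1, 2).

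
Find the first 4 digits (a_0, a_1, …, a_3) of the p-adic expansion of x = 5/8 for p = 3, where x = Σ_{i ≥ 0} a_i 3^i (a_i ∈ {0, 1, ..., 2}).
(a_0, …, a_3) = (1, 1, 0, 1)

v_3(5/8) = 0 (numerator and denominator both coprime to 3), so x ∈ ℤ_3^×. Compute digits iteratively via a_i = x_i mod 3, x_{i+1} = (x_i − a_i)/3, with x_0 = x:
  x_0 = 5/8;  a_0 = 1;  x_1 = (x_0 − 1)/3 = -1/8
  x_1 = -1/8;  a_1 = 1;  x_2 = (x_1 − 1)/3 = -3/8
  x_2 = -3/8;  a_2 = 0;  x_3 = (x_2 − 0)/3 = -1/8
  x_3 = -1/8;  a_3 = 1;  x_4 = (x_3 − 1)/3 = -3/8
Digits: (1, 1, 0, 1).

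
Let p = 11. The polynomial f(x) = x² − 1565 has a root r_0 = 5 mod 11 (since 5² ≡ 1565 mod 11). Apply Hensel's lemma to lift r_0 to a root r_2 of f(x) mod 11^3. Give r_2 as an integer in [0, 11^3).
r_2 = 1248 (mod 1331)

Hensel's recurrence: r_{i+1} = r_i − f(r_i)·(f′(r_i))^{-1} mod 11^{i+2}, with f′(x) = 2x. Iterate:
  r_0 = 5 (mod 11)
  r_1 = 38 (mod 121)
  r_2 = 1248 (mod 1331)
Final: r_2 = 1248, and one checks f(r_2) ≡ 0 mod 11^3.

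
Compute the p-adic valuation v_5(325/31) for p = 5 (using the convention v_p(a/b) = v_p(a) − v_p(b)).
v_5(325/31) = 2

Factor powers of 5 from the numerator and denominator of the reduced fraction: 325 = 5^2 · 13 and 31 = 5^0 · 31. Apply v_p(a/b) = v_p(a) − v_p(b): v_5(325/31) = 2 − 0 = 2.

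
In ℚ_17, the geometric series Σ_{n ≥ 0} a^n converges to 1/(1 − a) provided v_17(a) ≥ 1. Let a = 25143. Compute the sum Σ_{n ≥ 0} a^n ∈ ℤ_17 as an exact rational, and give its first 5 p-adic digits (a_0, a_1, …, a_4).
Σ a^n = 1/(1 − a) = -1/25142;  first 5 digits = (1, 0, 2, 5, 4)

v_17(a) = 2 ≥ 1, so the series converges in ℤ_17 to 1/(1 − a) = 1/(1 − 25143) = -1/25142. Expand this rational in ℤ_17: compute digits iteratively via d_i = x_i mod 17, x_{i+1} = (x_i − d_i)/17. The first 5 digits are (1, 0, 2, 5, 4).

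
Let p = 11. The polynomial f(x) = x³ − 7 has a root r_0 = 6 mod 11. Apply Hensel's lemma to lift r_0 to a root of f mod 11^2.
r_1 = 50 (mod 121)

Hensel: r_{i+1} = r_i − f(r_i)/f′(r_i) mod 11^{i+2}, where f′(x) = 3x². Iterate:
  r_0 = 6 (mod 11)
  r_1 = 50 (mod 121)
Final: r = 50 with f(r) ≡ 0 mod 11^2.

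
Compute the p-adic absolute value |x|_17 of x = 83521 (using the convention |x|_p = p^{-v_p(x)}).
|83521|_17 = 1/83521

Step 1 — compute v_17(x) by factoring powers of 17 out of the numerator and denominator: v_17(83521) = 4. Step 2 — apply |x|_p = p^{-v_p(x)} = 17^{-4} = 1/83521.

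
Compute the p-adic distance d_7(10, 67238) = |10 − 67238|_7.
d_7(10, 67238) = 1/16807

Step 1 — x − y = 10 − 67238 = -67228. Step 2 — v_7(-67228) = 5 (factor: -67228 = −(7^5 · 4); the sign does not affect v_p). Step 3 — |x − y|_7 = 7^{-5} = 1/16807.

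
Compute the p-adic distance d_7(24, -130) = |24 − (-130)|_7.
d_7(24, -130) = 1/7

Step 1 — x − y = 24 − (-130) = 154. Step 2 — v_7(154) = 1 (factor: 154 = (7^1 · 22); the sign does not affect v_p). Step 3 — |x − y|_7 = 7^{-1} = 1/7.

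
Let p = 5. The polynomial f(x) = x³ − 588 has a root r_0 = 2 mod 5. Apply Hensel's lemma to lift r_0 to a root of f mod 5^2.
r_1 = 17 (mod 25)

Hensel: r_{i+1} = r_i − f(r_i)/f′(r_i) mod 5^{i+2}, where f′(x) = 3x². Iterate:
  r_0 = 2 (mod 5)
  r_1 = 17 (mod 25)
Final: r = 17 with f(r) ≡ 0 mod 5^2.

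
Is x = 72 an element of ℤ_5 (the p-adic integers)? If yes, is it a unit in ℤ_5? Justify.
x ∈ ℤ_5^× (unit); v_5(x) = 0

ℤ_5 = {x ∈ ℚ_5 : v_5(x) ≥ 0} and ℤ_5^× = {x ∈ ℤ_5 : v_5(x) = 0}. Here v_5(72) = v_5(num) − v_5(den) = 0; compare against these criteria.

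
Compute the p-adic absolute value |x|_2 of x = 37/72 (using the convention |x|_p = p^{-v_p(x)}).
|37/72|_2 = 8

Step 1 — compute v_2(x) by factoring powers of 2 out of the numerator and denominator: v_2(37/72) = -3. Step 2 — apply |x|_p = p^{-v_p(x)} = 2^{3} = 8.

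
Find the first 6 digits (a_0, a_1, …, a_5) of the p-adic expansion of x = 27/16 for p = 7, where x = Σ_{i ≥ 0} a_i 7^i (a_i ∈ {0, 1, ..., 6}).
(a_0, …, a_5) = (3, 2, 1, 2, 1, 2)

v_7(27/16) = 0 (numerator and denominator both coprime to 7), so x ∈ ℤ_7^×. Compute digits iteratively via a_i = x_i mod 7, x_{i+1} = (x_i − a_i)/7, with x_0 = x:
  x_0 = 27/16;  a_0 = 3;  x_1 = (x_0 − 3)/7 = -3/16
  x_1 = -3/16;  a_1 = 2;  x_2 = (x_1 − 2)/7 = -5/16
  x_2 = -5/16;  a_2 = 1;  x_3 = (x_2 − 1)/7 = -3/16
  x_3 = -3/16;  a_3 = 2;  x_4 = (x_3 − 2)/7 = -5/16
  x_4 = -5/16;  a_4 = 1;  x_5 = (x_4 − 1)/7 = -3/16
  x_5 = -3/16;  a_5 = 2;  x_6 = (x_5 − 2)/7 = -5/16
Digits: (3, 2, 1, 2, 1, 2).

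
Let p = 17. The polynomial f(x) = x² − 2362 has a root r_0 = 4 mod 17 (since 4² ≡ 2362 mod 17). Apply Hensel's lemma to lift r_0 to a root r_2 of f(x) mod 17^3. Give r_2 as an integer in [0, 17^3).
r_2 = 3404 (mod 4913)

Hensel's recurrence: r_{i+1} = r_i − f(r_i)·(f′(r_i))^{-1} mod 17^{i+2}, with f′(x) = 2x. Iterate:
  r_0 = 4 (mod 17)
  r_1 = 225 (mod 289)
  r_2 = 3404 (mod 4913)
Final: r_2 = 3404, and one checks f(r_2) ≡ 0 mod 17^3.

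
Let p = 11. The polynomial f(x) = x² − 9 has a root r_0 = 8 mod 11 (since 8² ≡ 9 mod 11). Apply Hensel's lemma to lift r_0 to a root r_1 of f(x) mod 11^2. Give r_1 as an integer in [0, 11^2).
r_1 = 118 (mod 121)

Hensel's recurrence: r_{i+1} = r_i − f(r_i)·(f′(r_i))^{-1} mod 11^{i+2}, with f′(x) = 2x. Iterate:
  r_0 = 8 (mod 11)
  r_1 = 118 (mod 121)
Final: r_1 = 118, and one checks f(r_1) ≡ 0 mod 11^2.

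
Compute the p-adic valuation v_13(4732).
v_13(4732) = 2

v_13(n) is the largest exponent k such that 13^k divides n. Factor out: 4732 = 13^2 · 28. (Sign doesn't affect v_p.) So v_13(4732) = 2.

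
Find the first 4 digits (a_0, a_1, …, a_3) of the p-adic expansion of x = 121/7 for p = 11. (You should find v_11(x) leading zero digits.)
(a_0, …, a_3) = (0, 0, 8, 4)

v_11(121/7) = 2, so a_0 = ... = a_1 = 0. Factor out: x = 11^2 · u with u = 1/7 a unit in ℤ_11. Expand u iteratively via a_{v+i} = u_i mod 11, u_{i+1} = (u_i − a_{v+i})/11:
  u_0 = 1/7;  a_2 = 8;  u_1 = (u_0 − 8)/11 = -5/7
  u_1 = -5/7;  a_3 = 4;  u_2 = (u_1 − 4)/11 = -3/7
Digits: (0, 0, 8, 4).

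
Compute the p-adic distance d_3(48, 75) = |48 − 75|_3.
d_3(48, 75) = 1/27

Step 1 — x − y = 48 − 75 = -27. Step 2 — v_3(-27) = 3 (factor: -27 = −(3^3 · 1); the sign does not affect v_p). Step 3 — |x − y|_3 = 3^{-3} = 1/27.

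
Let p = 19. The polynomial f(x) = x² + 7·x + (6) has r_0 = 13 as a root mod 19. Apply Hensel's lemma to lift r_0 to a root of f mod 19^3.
r_2 = 6853 (mod 6859)

Hensel: r_{i+1} = r_i − f(r_i)·(f′(r_i))^{-1} mod 19^{i+2}, f′(x) = 2x + 7. Iterate:
  r_0 = 13 (mod 19)
  r_1 = 355 (mod 361)
  r_2 = 6853 (mod 6859)
Final: r = 6853 satisfies f(r) ≡ 0 mod 19^3.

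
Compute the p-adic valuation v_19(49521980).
v_19(49521980) = 5

v_19(n) is the largest exponent k such that 19^k divides n. Factor out: 49521980 = 19^5 · 20. (Sign doesn't affect v_p.) So v_19(49521980) = 5.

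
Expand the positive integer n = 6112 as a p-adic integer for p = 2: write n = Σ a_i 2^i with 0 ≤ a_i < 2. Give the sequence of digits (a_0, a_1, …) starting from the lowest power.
(a_0, a_1, …) = (0, 0, 0, 0, 0, 1, 1, 1, 1, 1, 1, 0, 1)

Repeated division by 2 gives the digits low-to-high: 6112 = 1·2^5 + 1·2^6 + 1·2^7 + 1·2^8 + 1·2^9 + 1·2^10 + 1·2^12. Digit sequence: (0, 0, 0, 0, 0, 1, 1, 1, 1, 1, 1, 0, 1).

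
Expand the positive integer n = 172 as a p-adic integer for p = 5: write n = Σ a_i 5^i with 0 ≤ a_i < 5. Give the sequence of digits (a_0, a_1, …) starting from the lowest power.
(a_0, a_1, …) = (2, 4, 1, 1)

Repeated division by 5 gives the digits low-to-high: 172 = 2 + 4·5^1 + 1·5^2 + 1·5^3. Digit sequence: (2, 4, 1, 1).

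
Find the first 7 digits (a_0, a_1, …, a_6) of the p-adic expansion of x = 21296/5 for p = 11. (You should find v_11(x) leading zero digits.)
(a_0, …, a_6) = (0, 0, 0, 1, 9, 8, 8)

v_11(21296/5) = 3, so a_0 = ... = a_2 = 0. Factor out: x = 11^3 · u with u = 16/5 a unit in ℤ_11. Expand u iteratively via a_{v+i} = u_i mod 11, u_{i+1} = (u_i − a_{v+i})/11:
  u_0 = 16/5;  a_3 = 1;  u_1 = (u_0 − 1)/11 = 1/5
  u_1 = 1/5;  a_4 = 9;  u_2 = (u_1 − 9)/11 = -4/5
  u_2 = -4/5;  a_5 = 8;  u_3 = (u_2 − 8)/11 = -4/5
  u_3 = -4/5;  a_6 = 8;  u_4 = (u_3 − 8)/11 = -4/5
Digits: (0, 0, 0, 1, 9, 8, 8).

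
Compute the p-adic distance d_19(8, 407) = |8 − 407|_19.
d_19(8, 407) = 1/19

Step 1 — x − y = 8 − 407 = -399. Step 2 — v_19(-399) = 1 (factor: -399 = −(19^1 · 21); the sign does not affect v_p). Step 3 — |x − y|_19 = 19^{-1} = 1/19.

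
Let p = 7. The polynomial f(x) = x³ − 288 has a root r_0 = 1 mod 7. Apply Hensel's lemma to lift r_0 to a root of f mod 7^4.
r_3 = 1387 (mod 2401)

Hensel: r_{i+1} = r_i − f(r_i)/f′(r_i) mod 7^{i+2}, where f′(x) = 3x². Iterate:
  r_0 = 1 (mod 7)
  r_1 = 15 (mod 49)
  r_2 = 15 (mod 343)
  r_3 = 1387 (mod 2401)
Final: r = 1387 with f(r) ≡ 0 mod 7^4.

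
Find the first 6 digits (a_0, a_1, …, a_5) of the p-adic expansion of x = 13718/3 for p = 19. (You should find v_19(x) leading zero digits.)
(a_0, …, a_5) = (0, 0, 0, 7, 6, 6)

v_19(13718/3) = 3, so a_0 = ... = a_2 = 0. Factor out: x = 19^3 · u with u = 2/3 a unit in ℤ_19. Expand u iteratively via a_{v+i} = u_i mod 19, u_{i+1} = (u_i − a_{v+i})/19:
  u_0 = 2/3;  a_3 = 7;  u_1 = (u_0 − 7)/19 = -1/3
  u_1 = -1/3;  a_4 = 6;  u_2 = (u_1 − 6)/19 = -1/3
  u_2 = -1/3;  a_5 = 6;  u_3 = (u_2 − 6)/19 = -1/3
Digits: (0, 0, 0, 7, 6, 6).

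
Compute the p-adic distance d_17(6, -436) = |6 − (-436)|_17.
d_17(6, -436) = 1/17

Step 1 — x − y = 6 − (-436) = 442. Step 2 — v_17(442) = 1 (factor: 442 = (17^1 · 26); the sign does not affect v_p). Step 3 — |x − y|_17 = 17^{-1} = 1/17.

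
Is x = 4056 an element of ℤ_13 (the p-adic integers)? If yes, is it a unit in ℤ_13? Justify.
x ∈ ℤ_13 but not a unit; v_13(x) = 2 > 0

ℤ_13 = {x ∈ ℚ_13 : v_13(x) ≥ 0} and ℤ_13^× = {x ∈ ℤ_13 : v_13(x) = 0}. Here v_13(4056) = v_13(num) − v_13(den) = 2; compare against these criteria.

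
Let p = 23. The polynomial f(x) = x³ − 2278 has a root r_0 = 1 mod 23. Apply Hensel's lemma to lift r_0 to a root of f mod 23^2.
r_1 = 231 (mod 529)

Hensel: r_{i+1} = r_i − f(r_i)/f′(r_i) mod 23^{i+2}, where f′(x) = 3x². Iterate:
  r_0 = 1 (mod 23)
  r_1 = 231 (mod 529)
Final: r = 231 with f(r) ≡ 0 mod 23^2.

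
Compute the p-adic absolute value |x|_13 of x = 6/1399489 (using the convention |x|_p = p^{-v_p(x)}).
|6/1399489|_13 = 28561

Step 1 — compute v_13(x) by factoring powers of 13 out of the numerator and denominator: v_13(6/1399489) = -4. Step 2 — apply |x|_p = p^{-v_p(x)} = 13^{4} = 28561.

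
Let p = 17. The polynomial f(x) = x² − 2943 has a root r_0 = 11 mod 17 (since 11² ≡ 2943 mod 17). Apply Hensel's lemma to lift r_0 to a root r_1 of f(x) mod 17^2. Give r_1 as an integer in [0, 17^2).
r_1 = 113 (mod 289)

Hensel's recurrence: r_{i+1} = r_i − f(r_i)·(f′(r_i))^{-1} mod 17^{i+2}, with f′(x) = 2x. Iterate:
  r_0 = 11 (mod 17)
  r_1 = 113 (mod 289)
Final: r_1 = 113, and one checks f(r_1) ≡ 0 mod 17^2.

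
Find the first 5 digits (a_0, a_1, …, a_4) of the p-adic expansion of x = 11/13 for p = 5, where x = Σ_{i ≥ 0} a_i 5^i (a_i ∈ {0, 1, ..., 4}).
(a_0, …, a_4) = (2, 4, 3, 0, 1)

v_5(11/13) = 0 (numerator and denominator both coprime to 5), so x ∈ ℤ_5^×. Compute digits iteratively via a_i = x_i mod 5, x_{i+1} = (x_i − a_i)/5, with x_0 = x:
  x_0 = 11/13;  a_0 = 2;  x_1 = (x_0 − 2)/5 = -3/13
  x_1 = -3/13;  a_1 = 4;  x_2 = (x_1 − 4)/5 = -11/13
  x_2 = -11/13;  a_2 = 3;  x_3 = (x_2 − 3)/5 = -10/13
  x_3 = -10/13;  a_3 = 0;  x_4 = (x_3 − 0)/5 = -2/13
  x_4 = -2/13;  a_4 = 1;  x_5 = (x_4 − 1)/5 = -3/13
Digits: (2, 4, 3, 0, 1).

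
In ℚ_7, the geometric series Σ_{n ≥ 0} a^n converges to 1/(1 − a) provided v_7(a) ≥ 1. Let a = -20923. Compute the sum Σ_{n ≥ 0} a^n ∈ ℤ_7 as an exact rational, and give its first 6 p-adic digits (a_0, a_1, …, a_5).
Σ a^n = 1/(1 − a) = 1/20924;  first 6 digits = (1, 0, 0, 2, 5, 5)

v_7(a) = 3 ≥ 1, so the series converges in ℤ_7 to 1/(1 − a) = 1/(1 − (-20923)) = 1/20924. Expand this rational in ℤ_7: compute digits iteratively via d_i = x_i mod 7, x_{i+1} = (x_i − d_i)/7. The first 6 digits are (1, 0, 0, 2, 5, 5).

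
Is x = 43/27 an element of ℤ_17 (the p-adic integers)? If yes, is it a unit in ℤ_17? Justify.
x ∈ ℤ_17^× (unit); v_17(x) = 0

ℤ_17 = {x ∈ ℚ_17 : v_17(x) ≥ 0} and ℤ_17^× = {x ∈ ℤ_17 : v_17(x) = 0}. Here v_17(43/27) = v_17(num) − v_17(den) = 0; compare against these criteria.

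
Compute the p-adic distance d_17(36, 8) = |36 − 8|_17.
d_17(36, 8) = 1

Step 1 — x − y = 36 − 8 = 28. Step 2 — v_17(28) = 0 (factor: 28 = (17^0 · 28); the sign does not affect v_p). Step 3 — |x − y|_17 = 17^{0} = 1.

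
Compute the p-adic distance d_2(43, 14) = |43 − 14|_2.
d_2(43, 14) = 1

Step 1 — x − y = 43 − 14 = 29. Step 2 — v_2(29) = 0 (factor: 29 = (2^0 · 29); the sign does not affect v_p). Step 3 — |x − y|_2 = 2^{0} = 1.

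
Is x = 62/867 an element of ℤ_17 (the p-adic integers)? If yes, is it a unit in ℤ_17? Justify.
x ∉ ℤ_17 (v_17(x) = -2 < 0)

ℤ_17 = {x ∈ ℚ_17 : v_17(x) ≥ 0} and ℤ_17^× = {x ∈ ℤ_17 : v_17(x) = 0}. Here v_17(62/867) = v_17(num) − v_17(den) = -2; compare against these criteria.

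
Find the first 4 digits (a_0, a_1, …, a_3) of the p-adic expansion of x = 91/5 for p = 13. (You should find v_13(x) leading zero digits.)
(a_0, …, a_3) = (0, 4, 5, 10)

v_13(91/5) = 1, so a_0 = ... = a_0 = 0. Factor out: x = 13^1 · u with u = 7/5 a unit in ℤ_13. Expand u iteratively via a_{v+i} = u_i mod 13, u_{i+1} = (u_i − a_{v+i})/13:
  u_0 = 7/5;  a_1 = 4;  u_1 = (u_0 − 4)/13 = -1/5
  u_1 = -1/5;  a_2 = 5;  u_2 = (u_1 − 5)/13 = -2/5
  u_2 = -2/5;  a_3 = 10;  u_3 = (u_2 − 10)/13 = -4/5
Digits: (0, 4, 5, 10).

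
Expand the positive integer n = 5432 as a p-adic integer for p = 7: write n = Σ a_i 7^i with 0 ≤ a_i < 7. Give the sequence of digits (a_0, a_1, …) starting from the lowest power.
(a_0, a_1, …) = (0, 6, 5, 1, 2)

Repeated division by 7 gives the digits low-to-high: 5432 = 6·7^1 + 5·7^2 + 1·7^3 + 2·7^4. Digit sequence: (0, 6, 5, 1, 2).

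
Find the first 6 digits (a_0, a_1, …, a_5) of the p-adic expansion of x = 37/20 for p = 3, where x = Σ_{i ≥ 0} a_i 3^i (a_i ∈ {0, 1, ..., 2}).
(a_0, …, a_5) = (2, 1, 1, 0, 0, 1)

v_3(37/20) = 0 (numerator and denominator both coprime to 3), so x ∈ ℤ_3^×. Compute digits iteratively via a_i = x_i mod 3, x_{i+1} = (x_i − a_i)/3, with x_0 = x:
  x_0 = 37/20;  a_0 = 2;  x_1 = (x_0 − 2)/3 = -1/20
  x_1 = -1/20;  a_1 = 1;  x_2 = (x_1 − 1)/3 = -7/20
  x_2 = -7/20;  a_2 = 1;  x_3 = (x_2 − 1)/3 = -9/20
  x_3 = -9/20;  a_3 = 0;  x_4 = (x_3 − 0)/3 = -3/20
  x_4 = -3/20;  a_4 = 0;  x_5 = (x_4 − 0)/3 = -1/20
  x_5 = -1/20;  a_5 = 1;  x_6 = (x_5 − 1)/3 = -7/20
Digits: (2, 1, 1, 0, 0, 1).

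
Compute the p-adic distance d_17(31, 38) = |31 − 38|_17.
d_17(31, 38) = 1

Step 1 — x − y = 31 − 38 = -7. Step 2 — v_17(-7) = 0 (factor: -7 = −(17^0 · 7); the sign does not affect v_p). Step 3 — |x − y|_17 = 17^{0} = 1.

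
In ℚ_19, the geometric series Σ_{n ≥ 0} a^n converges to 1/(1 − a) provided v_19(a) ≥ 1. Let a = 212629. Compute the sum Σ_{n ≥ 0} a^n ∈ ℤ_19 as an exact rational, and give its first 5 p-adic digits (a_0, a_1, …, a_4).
Σ a^n = 1/(1 − a) = -1/212628;  first 5 digits = (1, 0, 0, 12, 1)

v_19(a) = 3 ≥ 1, so the series converges in ℤ_19 to 1/(1 − a) = 1/(1 − 212629) = -1/212628. Expand this rational in ℤ_19: compute digits iteratively via d_i = x_i mod 19, x_{i+1} = (x_i − d_i)/19. The first 5 digits are (1, 0, 0, 12, 1).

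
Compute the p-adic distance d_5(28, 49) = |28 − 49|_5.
d_5(28, 49) = 1

Step 1 — x − y = 28 − 49 = -21. Step 2 — v_5(-21) = 0 (factor: -21 = −(5^0 · 21); the sign does not affect v_p). Step 3 — |x − y|_5 = 5^{0} = 1.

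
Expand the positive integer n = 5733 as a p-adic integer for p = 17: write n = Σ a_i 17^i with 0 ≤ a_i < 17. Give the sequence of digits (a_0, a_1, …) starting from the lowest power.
(a_0, a_1, …) = (4, 14, 2, 1)

Repeated division by 17 gives the digits low-to-high: 5733 = 4 + 14·17^1 + 2·17^2 + 1·17^3. Digit sequence: (4, 14, 2, 1).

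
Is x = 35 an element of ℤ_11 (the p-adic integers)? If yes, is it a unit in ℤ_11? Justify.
x ∈ ℤ_11^× (unit); v_11(x) = 0

ℤ_11 = {x ∈ ℚ_11 : v_11(x) ≥ 0} and ℤ_11^× = {x ∈ ℤ_11 : v_11(x) = 0}. Here v_11(35) = v_11(num) − v_11(den) = 0; compare against these criteria.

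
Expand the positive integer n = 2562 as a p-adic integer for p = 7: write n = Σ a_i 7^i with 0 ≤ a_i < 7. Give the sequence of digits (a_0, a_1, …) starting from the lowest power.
(a_0, a_1, …) = (0, 2, 3, 0, 1)

Repeated division by 7 gives the digits low-to-high: 2562 = 2·7^1 + 3·7^2 + 1·7^4. Digit sequence: (0, 2, 3, 0, 1).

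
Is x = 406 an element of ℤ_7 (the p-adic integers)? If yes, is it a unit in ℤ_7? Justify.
x ∈ ℤ_7 but not a unit; v_7(x) = 1 > 0

ℤ_7 = {x ∈ ℚ_7 : v_7(x) ≥ 0} and ℤ_7^× = {x ∈ ℤ_7 : v_7(x) = 0}. Here v_7(406) = v_7(num) − v_7(den) = 1; compare against these criteria.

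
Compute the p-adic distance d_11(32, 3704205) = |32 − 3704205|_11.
d_11(32, 3704205) = 1/161051

Step 1 — x − y = 32 − 3704205 = -3704173. Step 2 — v_11(-3704173) = 5 (factor: -3704173 = −(11^5 · 23); the sign does not affect v_p). Step 3 — |x − y|_11 = 11^{-5} = 1/161051.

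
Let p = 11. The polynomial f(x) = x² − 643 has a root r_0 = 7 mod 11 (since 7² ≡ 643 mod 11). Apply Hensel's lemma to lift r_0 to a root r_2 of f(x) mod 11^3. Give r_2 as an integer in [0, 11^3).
r_2 = 1052 (mod 1331)

Hensel's recurrence: r_{i+1} = r_i − f(r_i)·(f′(r_i))^{-1} mod 11^{i+2}, with f′(x) = 2x. Iterate:
  r_0 = 7 (mod 11)
  r_1 = 84 (mod 121)
  r_2 = 1052 (mod 1331)
Final: r_2 = 1052, and one checks f(r_2) ≡ 0 mod 11^3.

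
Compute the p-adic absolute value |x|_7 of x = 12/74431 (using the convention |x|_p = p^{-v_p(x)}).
|12/74431|_7 = 2401

Step 1 — compute v_7(x) by factoring powers of 7 out of the numerator and denominator: v_7(12/74431) = -4. Step 2 — apply |x|_p = p^{-v_p(x)} = 7^{4} = 2401.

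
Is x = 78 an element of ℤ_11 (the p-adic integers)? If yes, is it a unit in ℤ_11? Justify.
x ∈ ℤ_11^× (unit); v_11(x) = 0

ℤ_11 = {x ∈ ℚ_11 : v_11(x) ≥ 0} and ℤ_11^× = {x ∈ ℤ_11 : v_11(x) = 0}. Here v_11(78) = v_11(num) − v_11(den) = 0; compare against these criteria.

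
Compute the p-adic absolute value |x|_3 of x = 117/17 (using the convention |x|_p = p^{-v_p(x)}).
|117/17|_3 = 1/9

Step 1 — compute v_3(x) by factoring powers of 3 out of the numerator and denominator: v_3(117/17) = 2. Step 2 — apply |x|_p = p^{-v_p(x)} = 3^{-2} = 1/9.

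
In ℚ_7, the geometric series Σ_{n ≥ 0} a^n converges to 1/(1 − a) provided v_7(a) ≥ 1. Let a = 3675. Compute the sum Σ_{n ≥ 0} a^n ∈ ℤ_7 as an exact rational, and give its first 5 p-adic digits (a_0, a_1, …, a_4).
Σ a^n = 1/(1 − a) = -1/3674;  first 5 digits = (1, 0, 5, 3, 5)

v_7(a) = 2 ≥ 1, so the series converges in ℤ_7 to 1/(1 − a) = 1/(1 − 3675) = -1/3674. Expand this rational in ℤ_7: compute digits iteratively via d_i = x_i mod 7, x_{i+1} = (x_i − d_i)/7. The first 5 digits are (1, 0, 5, 3, 5).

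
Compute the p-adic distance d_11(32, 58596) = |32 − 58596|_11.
d_11(32, 58596) = 1/14641

Step 1 — x − y = 32 − 58596 = -58564. Step 2 — v_11(-58564) = 4 (factor: -58564 = −(11^4 · 4); the sign does not affect v_p). Step 3 — |x − y|_11 = 11^{-4} = 1/14641.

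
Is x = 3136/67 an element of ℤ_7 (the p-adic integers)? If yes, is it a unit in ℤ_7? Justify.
x ∈ ℤ_7 but not a unit; v_7(x) = 2 > 0

ℤ_7 = {x ∈ ℚ_7 : v_7(x) ≥ 0} and ℤ_7^× = {x ∈ ℤ_7 : v_7(x) = 0}. Here v_7(3136/67) = v_7(num) − v_7(den) = 2; compare against these criteria.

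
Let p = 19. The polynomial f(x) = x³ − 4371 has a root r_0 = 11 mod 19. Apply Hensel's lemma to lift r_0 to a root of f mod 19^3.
r_2 = 2253 (mod 6859)

Hensel: r_{i+1} = r_i − f(r_i)/f′(r_i) mod 19^{i+2}, where f′(x) = 3x². Iterate:
  r_0 = 11 (mod 19)
  r_1 = 87 (mod 361)
  r_2 = 2253 (mod 6859)
Final: r = 2253 with f(r) ≡ 0 mod 19^3.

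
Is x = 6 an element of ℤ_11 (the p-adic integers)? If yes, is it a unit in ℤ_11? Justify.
x ∈ ℤ_11^× (unit); v_11(x) = 0

ℤ_11 = {x ∈ ℚ_11 : v_11(x) ≥ 0} and ℤ_11^× = {x ∈ ℤ_11 : v_11(x) = 0}. Here v_11(6) = v_11(num) − v_11(den) = 0; compare against these criteria.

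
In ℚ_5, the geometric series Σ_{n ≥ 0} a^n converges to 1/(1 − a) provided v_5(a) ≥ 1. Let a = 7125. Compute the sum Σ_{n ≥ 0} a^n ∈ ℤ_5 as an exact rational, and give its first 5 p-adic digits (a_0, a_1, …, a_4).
Σ a^n = 1/(1 − a) = -1/7124;  first 5 digits = (1, 0, 0, 2, 1)

v_5(a) = 3 ≥ 1, so the series converges in ℤ_5 to 1/(1 − a) = 1/(1 − 7125) = -1/7124. Expand this rational in ℤ_5: compute digits iteratively via d_i = x_i mod 5, x_{i+1} = (x_i − d_i)/5. The first 5 digits are (1, 0, 0, 2, 1).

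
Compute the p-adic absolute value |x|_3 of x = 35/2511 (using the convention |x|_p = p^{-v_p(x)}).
|35/2511|_3 = 81

Step 1 — compute v_3(x) by factoring powers of 3 out of the numerator and denominator: v_3(35/2511) = -4. Step 2 — apply |x|_p = p^{-v_p(x)} = 3^{4} = 81.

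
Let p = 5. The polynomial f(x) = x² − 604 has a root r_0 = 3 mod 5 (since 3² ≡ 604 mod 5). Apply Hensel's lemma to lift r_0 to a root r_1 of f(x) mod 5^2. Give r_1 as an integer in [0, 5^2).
r_1 = 23 (mod 25)

Hensel's recurrence: r_{i+1} = r_i − f(r_i)·(f′(r_i))^{-1} mod 5^{i+2}, with f′(x) = 2x. Iterate:
  r_0 = 3 (mod 5)
  r_1 = 23 (mod 25)
Final: r_1 = 23, and one checks f(r_1) ≡ 0 mod 5^2.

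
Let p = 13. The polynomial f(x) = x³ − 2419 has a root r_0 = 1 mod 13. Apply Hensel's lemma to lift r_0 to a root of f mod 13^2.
r_1 = 131 (mod 169)

Hensel: r_{i+1} = r_i − f(r_i)/f′(r_i) mod 13^{i+2}, where f′(x) = 3x². Iterate:
  r_0 = 1 (mod 13)
  r_1 = 131 (mod 169)
Final: r = 131 with f(r) ≡ 0 mod 13^2.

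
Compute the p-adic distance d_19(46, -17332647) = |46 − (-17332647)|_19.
d_19(46, -17332647) = 1/2476099

Step 1 — x − y = 46 − (-17332647) = 17332693. Step 2 — v_19(17332693) = 5 (factor: 17332693 = (19^5 · 7); the sign does not affect v_p). Step 3 — |x − y|_19 = 19^{-5} = 1/2476099.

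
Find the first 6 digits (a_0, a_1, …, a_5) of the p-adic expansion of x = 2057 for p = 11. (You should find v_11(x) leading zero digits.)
(a_0, …, a_5) = (0, 0, 6, 1, 0, 0)

v_11(2057) = 2, so a_0 = ... = a_1 = 0. Factor out: x = 11^2 · u with u = 17 a unit in ℤ_11. Expand u iteratively via a_{v+i} = u_i mod 11, u_{i+1} = (u_i − a_{v+i})/11:
  u_0 = 17;  a_2 = 6;  u_1 = (u_0 − 6)/11 = 1
  u_1 = 1;  a_3 = 1;  u_2 = (u_1 − 1)/11 = 0
  u_2 = 0;  a_4 = 0;  u_3 = (u_2 − 0)/11 = 0
  u_3 = 0;  a_5 = 0;  u_4 = (u_3 − 0)/11 = 0
Digits: (0, 0, 6, 1, 0, 0).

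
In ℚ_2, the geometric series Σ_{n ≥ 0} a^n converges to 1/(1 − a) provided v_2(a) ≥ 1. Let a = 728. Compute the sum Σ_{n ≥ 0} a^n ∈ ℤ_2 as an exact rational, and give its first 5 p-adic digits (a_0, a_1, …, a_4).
Σ a^n = 1/(1 − a) = -1/727;  first 5 digits = (1, 0, 0, 1, 1)

v_2(a) = 3 ≥ 1, so the series converges in ℤ_2 to 1/(1 − a) = 1/(1 − 728) = -1/727. Expand this rational in ℤ_2: compute digits iteratively via d_i = x_i mod 2, x_{i+1} = (x_i − d_i)/2. The first 5 digits are (1, 0, 0, 1, 1).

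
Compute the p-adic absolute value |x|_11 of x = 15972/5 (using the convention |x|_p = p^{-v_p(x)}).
|15972/5|_11 = 1/1331

Step 1 — compute v_11(x) by factoring powers of 11 out of the numerator and denominator: v_11(15972/5) = 3. Step 2 — apply |x|_p = p^{-v_p(x)} = 11^{-3} = 1/1331.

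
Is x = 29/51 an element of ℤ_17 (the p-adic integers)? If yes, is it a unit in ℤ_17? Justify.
x ∉ ℤ_17 (v_17(x) = -1 < 0)

ℤ_17 = {x ∈ ℚ_17 : v_17(x) ≥ 0} and ℤ_17^× = {x ∈ ℤ_17 : v_17(x) = 0}. Here v_17(29/51) = v_17(num) − v_17(den) = -1; compare against these criteria.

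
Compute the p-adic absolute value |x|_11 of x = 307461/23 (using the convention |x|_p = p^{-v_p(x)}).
|307461/23|_11 = 1/14641

Step 1 — compute v_11(x) by factoring powers of 11 out of the numerator and denominator: v_11(307461/23) = 4. Step 2 — apply |x|_p = p^{-v_p(x)} = 11^{-4} = 1/14641.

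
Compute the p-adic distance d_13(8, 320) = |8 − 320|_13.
d_13(8, 320) = 1/13

Step 1 — x − y = 8 − 320 = -312. Step 2 — v_13(-312) = 1 (factor: -312 = −(13^1 · 24); the sign does not affect v_p). Step 3 — |x − y|_13 = 13^{-1} = 1/13.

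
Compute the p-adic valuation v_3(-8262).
v_3(-8262) = 5

v_3(n) is the largest exponent k such that 3^k divides n. Factor out: -8262 = -3^5 · 34. (Sign doesn't affect v_p.) So v_3(-8262) = 5.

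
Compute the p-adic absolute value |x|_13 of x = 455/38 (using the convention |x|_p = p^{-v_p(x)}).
|455/38|_13 = 1/13

Step 1 — compute v_13(x) by factoring powers of 13 out of the numerator and denominator: v_13(455/38) = 1. Step 2 — apply |x|_p = p^{-v_p(x)} = 13^{-1} = 1/13.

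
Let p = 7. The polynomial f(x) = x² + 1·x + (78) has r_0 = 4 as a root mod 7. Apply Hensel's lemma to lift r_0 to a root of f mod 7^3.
r_2 = 298 (mod 343)

Hensel: r_{i+1} = r_i − f(r_i)·(f′(r_i))^{-1} mod 7^{i+2}, f′(x) = 2x + 1. Iterate:
  r_0 = 4 (mod 7)
  r_1 = 4 (mod 49)
  r_2 = 298 (mod 343)
Final: r = 298 satisfies f(r) ≡ 0 mod 7^3.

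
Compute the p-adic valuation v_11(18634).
v_11(18634) = 3

v_11(n) is the largest exponent k such that 11^k divides n. Factor out: 18634 = 11^3 · 14. (Sign doesn't affect v_p.) So v_11(18634) = 3.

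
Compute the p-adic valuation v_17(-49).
v_17(-49) = 0

v_17(n) is the largest exponent k such that 17^k divides n. Factor out: -49 = -17^0 · 49. (Sign doesn't affect v_p.) So v_17(-49) = 0.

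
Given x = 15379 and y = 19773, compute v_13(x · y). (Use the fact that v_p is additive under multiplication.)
v_13(304088967) = 6

v_p(x) = 3 (factor: 15379 = 13^3 · 7); v_p(y) = 3 (factor: 19773 = 13^3 · 9). Additivity: v_p(xy) = v_p(x) + v_p(y) = 3 + 3 = 6. (Direct check: xy = 304088967 = 13^6 · (63).)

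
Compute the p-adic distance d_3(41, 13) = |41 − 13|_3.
d_3(41, 13) = 1

Step 1 — x − y = 41 − 13 = 28. Step 2 — v_3(28) = 0 (factor: 28 = (3^0 · 28); the sign does not affect v_p). Step 3 — |x − y|_3 = 3^{0} = 1.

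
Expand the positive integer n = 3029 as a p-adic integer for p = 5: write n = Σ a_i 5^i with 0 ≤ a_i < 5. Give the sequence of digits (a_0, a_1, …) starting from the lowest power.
(a_0, a_1, …) = (4, 0, 1, 4, 4)

Repeated division by 5 gives the digits low-to-high: 3029 = 4 + 1·5^2 + 4·5^3 + 4·5^4. Digit sequence: (4, 0, 1, 4, 4).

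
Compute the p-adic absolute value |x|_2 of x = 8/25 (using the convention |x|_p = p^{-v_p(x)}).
|8/25|_2 = 1/8

Step 1 — compute v_2(x) by factoring powers of 2 out of the numerator and denominator: v_2(8/25) = 3. Step 2 — apply |x|_p = p^{-v_p(x)} = 2^{-3} = 1/8.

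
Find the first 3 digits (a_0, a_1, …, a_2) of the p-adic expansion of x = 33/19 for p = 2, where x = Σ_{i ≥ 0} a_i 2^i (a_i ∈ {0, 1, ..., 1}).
(a_0, …, a_2) = (1, 1, 0)

v_2(33/19) = 0 (numerator and denominator both coprime to 2), so x ∈ ℤ_2^×. Compute digits iteratively via a_i = x_i mod 2, x_{i+1} = (x_i − a_i)/2, with x_0 = x:
  x_0 = 33/19;  a_0 = 1;  x_1 = (x_0 − 1)/2 = 7/19
  x_1 = 7/19;  a_1 = 1;  x_2 = (x_1 − 1)/2 = -6/19
  x_2 = -6/19;  a_2 = 0;  x_3 = (x_2 − 0)/2 = -3/19
Digits: (1, 1, 0).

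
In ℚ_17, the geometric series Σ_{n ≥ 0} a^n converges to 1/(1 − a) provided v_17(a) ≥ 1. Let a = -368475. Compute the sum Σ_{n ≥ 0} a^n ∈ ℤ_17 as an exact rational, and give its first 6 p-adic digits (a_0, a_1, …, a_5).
Σ a^n = 1/(1 − a) = 1/368476;  first 6 digits = (1, 0, 0, 10, 12, 16)

v_17(a) = 3 ≥ 1, so the series converges in ℤ_17 to 1/(1 − a) = 1/(1 − (-368475)) = 1/368476. Expand this rational in ℤ_17: compute digits iteratively via d_i = x_i mod 17, x_{i+1} = (x_i − d_i)/17. The first 6 digits are (1, 0, 0, 10, 12, 16).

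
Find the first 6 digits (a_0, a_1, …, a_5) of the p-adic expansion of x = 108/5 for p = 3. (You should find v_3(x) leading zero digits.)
(a_0, …, a_5) = (0, 0, 0, 2, 2, 1)

v_3(108/5) = 3, so a_0 = ... = a_2 = 0. Factor out: x = 3^3 · u with u = 4/5 a unit in ℤ_3. Expand u iteratively via a_{v+i} = u_i mod 3, u_{i+1} = (u_i − a_{v+i})/3:
  u_0 = 4/5;  a_3 = 2;  u_1 = (u_0 − 2)/3 = -2/5
  u_1 = -2/5;  a_4 = 2;  u_2 = (u_1 − 2)/3 = -4/5
  u_2 = -4/5;  a_5 = 1;  u_3 = (u_2 − 1)/3 = -3/5
Digits: (0, 0, 0, 2, 2, 1).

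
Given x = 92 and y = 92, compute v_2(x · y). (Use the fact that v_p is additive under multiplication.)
v_2(8464) = 4

v_p(x) = 2 (factor: 92 = 2^2 · 23); v_p(y) = 2 (factor: 92 = 2^2 · 23). Additivity: v_p(xy) = v_p(x) + v_p(y) = 2 + 2 = 4. (Direct check: xy = 8464 = 2^4 · (529).)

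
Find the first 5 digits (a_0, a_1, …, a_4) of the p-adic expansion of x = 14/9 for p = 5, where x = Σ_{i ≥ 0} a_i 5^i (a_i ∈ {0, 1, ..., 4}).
(a_0, …, a_4) = (1, 4, 2, 0, 1)

v_5(14/9) = 0 (numerator and denominator both coprime to 5), so x ∈ ℤ_5^×. Compute digits iteratively via a_i = x_i mod 5, x_{i+1} = (x_i − a_i)/5, with x_0 = x:
  x_0 = 14/9;  a_0 = 1;  x_1 = (x_0 − 1)/5 = 1/9
  x_1 = 1/9;  a_1 = 4;  x_2 = (x_1 − 4)/5 = -7/9
  x_2 = -7/9;  a_2 = 2;  x_3 = (x_2 − 2)/5 = -5/9
  x_3 = -5/9;  a_3 = 0;  x_4 = (x_3 − 0)/5 = -1/9
  x_4 = -1/9;  a_4 = 1;  x_5 = (x_4 − 1)/5 = -2/9
Digits: (1, 4, 2, 0, 1).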